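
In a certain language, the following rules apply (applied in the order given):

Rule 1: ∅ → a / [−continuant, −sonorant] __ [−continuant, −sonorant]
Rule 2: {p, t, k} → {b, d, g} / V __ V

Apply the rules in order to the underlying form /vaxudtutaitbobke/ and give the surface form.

Rule 1 (stop-cluster a-epenthesis): /d/ and /t/ form a stop–stop cluster, so [a] is inserted between them. /t/ and /b/ form a stop–stop cluster, so [a] is inserted between them. /b/ and /k/ form a stop–stop cluster, so [a] is inserted between them. /vaxudtutaitbobke/ → vaxudatutaitabobake.
Rule 2 (intervocalic voicing): /t/ is a voiceless stop between vowels /a/ and /u/, so it voices to [d]. /t/ is a voiceless stop between vowels /u/ and /a/, so it voices to [d]. /t/ is a voiceless stop between vowels /i/ and /a/, so it voices to [d]. /k/ is a voiceless stop between vowels /a/ and /e/, so it voices to [g]. /vaxudatutaitabobake/ → vaxudadudaidabobage.

vaxudadudaidabobage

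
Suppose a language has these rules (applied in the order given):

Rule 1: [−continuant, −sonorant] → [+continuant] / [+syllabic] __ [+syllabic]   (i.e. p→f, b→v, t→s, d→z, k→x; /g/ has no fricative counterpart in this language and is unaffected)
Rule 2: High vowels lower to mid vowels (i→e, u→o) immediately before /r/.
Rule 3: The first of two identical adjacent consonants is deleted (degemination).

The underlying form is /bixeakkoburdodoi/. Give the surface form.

bixeakovordozoi

Rule 1 (intervocalic spirantization): /b/ is a stop between vowels /o/ and /u/, so it spirantizes to the fricative [v]. /d/ is a stop between vowels /o/ and /o/, so it spirantizes to the fricative [z]. /bixeakkoburdodoi/ → bixeakkovurdozoi.
Rule 2 (pre-rhotic lowering): /u/ is a high vowel immediately before /r/, so it lowers to [o]. /bixeakkovurdozoi/ → bixeakkovordozoi.
Rule 3 (degemination): /kk/ is a geminate; the first /k/ deletes. /bixeakkovordozoi/ → bixeakovordozoi.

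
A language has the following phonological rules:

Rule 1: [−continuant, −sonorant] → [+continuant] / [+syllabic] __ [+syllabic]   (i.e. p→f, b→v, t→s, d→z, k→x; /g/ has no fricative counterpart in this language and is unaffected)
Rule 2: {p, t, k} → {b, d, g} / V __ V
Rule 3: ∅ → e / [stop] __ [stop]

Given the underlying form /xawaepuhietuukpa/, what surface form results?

xawaefuhiesuukepa

Rule 1 (intervocalic spirantization): /p/ is a stop between vowels /e/ and /u/, so it spirantizes to the fricative [f]. /t/ is a stop between vowels /e/ and /u/, so it spirantizes to the fricative [s]. /xawaepuhietuukpa/ → xawaefuhiesuukpa.
Rule 2 (intervocalic voicing): no segment meets the environment; /xawaefuhiesuukpa/ is unchanged.
Rule 3 (stop-cluster e-epenthesis): /k/ and /p/ form a stop–stop cluster, so [e] is inserted between them. /xawaefuhiesuukpa/ → xawaefuhiesuukepa.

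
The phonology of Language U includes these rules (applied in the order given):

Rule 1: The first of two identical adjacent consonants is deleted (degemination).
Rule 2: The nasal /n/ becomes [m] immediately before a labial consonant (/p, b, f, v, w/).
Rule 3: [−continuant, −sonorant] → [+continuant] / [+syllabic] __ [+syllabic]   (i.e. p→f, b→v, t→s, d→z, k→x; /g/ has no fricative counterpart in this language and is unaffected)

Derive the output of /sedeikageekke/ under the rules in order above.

sezeixageexe

Rule 1 (degemination): /kk/ is a geminate; the first /k/ deletes. /sedeikageekke/ → sedeikageeke.
Rule 2 (nasal place assimilation): no segment meets the environment; /sedeikageeke/ is unchanged.
Rule 3 (intervocalic spirantization): /d/ is a stop between vowels /e/ and /e/, so it spirantizes to the fricative [z]. /k/ is a stop between vowels /i/ and /a/, so it spirantizes to the fricative [x]. /k/ is a stop between vowels /e/ and /e/, so it spirantizes to the fricative [x]. /sedeikageeke/ → sezeixageexe.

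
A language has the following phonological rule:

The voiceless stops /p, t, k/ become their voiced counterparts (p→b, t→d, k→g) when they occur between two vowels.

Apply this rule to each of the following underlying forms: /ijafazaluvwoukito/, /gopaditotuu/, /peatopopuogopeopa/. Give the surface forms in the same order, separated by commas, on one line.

ijafazaluvwougido, gobadidoduu, peadobobuogobeoba

/ijafazaluvwoukito/: /k/ is a voiceless stop between vowels /u/ and /i/, so it voices to [g]. /t/ is a voiceless stop between vowels /i/ and /o/, so it voices to [d]. → [ijafazaluvwougido].
/gopaditotuu/: /p/ is a voiceless stop between vowels /o/ and /a/, so it voices to [b]. /t/ is a voiceless stop between vowels /i/ and /o/, so it voices to [d]. /t/ is a voiceless stop between vowels /o/ and /u/, so it voices to [d]. → [gobadidoduu].
/peatopopuogopeopa/: /t/ is a voiceless stop between vowels /a/ and /o/, so it voices to [d]. /p/ is a voiceless stop between vowels /o/ and /o/, so it voices to [b]. /p/ is a voiceless stop between vowels /o/ and /u/, so it voices to [b]. /p/ is a voiceless stop between vowels /o/ and /e/, so it voices to [b]. /p/ is a voiceless stop between vowels /o/ and /a/, so it voices to [b]. → [peadobobuogobeoba].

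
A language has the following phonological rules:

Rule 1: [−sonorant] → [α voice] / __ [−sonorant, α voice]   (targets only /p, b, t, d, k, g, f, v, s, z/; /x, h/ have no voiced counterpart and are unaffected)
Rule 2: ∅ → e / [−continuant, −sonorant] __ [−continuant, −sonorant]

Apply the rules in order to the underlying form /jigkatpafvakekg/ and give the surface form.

jikekatepavvakegeg

Rule 1 (regressive voicing assimilation): /g/ precedes the voiceless obstruent /k/, so it devoices to [k] by assimilation. /f/ precedes the voiced obstruent /v/, so it voices to [v] by assimilation. /k/ precedes the voiced obstruent /g/, so it voices to [g] by assimilation. /jigkatpafvakekg/ → jikkatpavvakegg.
Rule 2 (stop-cluster e-epenthesis): /k/ and /k/ form a stop–stop cluster, so [e] is inserted between them. /t/ and /p/ form a stop–stop cluster, so [e] is inserted between them. /g/ and /g/ form a stop–stop cluster, so [e] is inserted between them. /jikkatpavvakegg/ → jikekatepavvakegeg.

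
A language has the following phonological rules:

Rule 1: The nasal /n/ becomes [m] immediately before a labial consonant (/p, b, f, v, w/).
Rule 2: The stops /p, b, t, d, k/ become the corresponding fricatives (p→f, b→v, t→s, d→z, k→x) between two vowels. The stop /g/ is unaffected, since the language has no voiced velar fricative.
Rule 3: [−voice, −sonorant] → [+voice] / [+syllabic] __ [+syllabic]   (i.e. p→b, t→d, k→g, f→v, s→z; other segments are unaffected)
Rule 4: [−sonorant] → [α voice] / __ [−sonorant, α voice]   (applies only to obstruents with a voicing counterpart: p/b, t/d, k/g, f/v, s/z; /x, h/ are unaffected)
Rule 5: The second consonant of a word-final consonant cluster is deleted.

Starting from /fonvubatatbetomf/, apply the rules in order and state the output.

Rule 1 (nasal place assimilation): /n/ precedes the labial consonant /v/, so it assimilates in place to [m]. /fonvubatatbetomf/ → fomvubatatbetomf.
Rule 2 (intervocalic spirantization): /b/ is a stop between vowels /u/ and /a/, so it spirantizes to the fricative [v]. /t/ is a stop between vowels /a/ and /a/, so it spirantizes to the fricative [s]. /t/ is a stop between vowels /e/ and /o/, so it spirantizes to the fricative [s]. /fomvubatatbetomf/ → fomvuvasatbesomf.
Rule 3 (intervocalic voicing): /s/ is a voiceless obstruent between vowels /a/ and /a/, so it voices to [z]. /s/ is a voiceless obstruent between vowels /e/ and /o/, so it voices to [z]. /fomvuvasatbesomf/ → fomvuvazatbezomf.
Rule 4 (regressive voicing assimilation): /t/ precedes the voiced obstruent /b/, so it voices to [d] by assimilation. /fomvuvazatbezomf/ → fomvuvazadbezomf.
Rule 5 (final cluster simplification): /f/ is the second consonant of a word-final cluster /mf/, so it deletes. /fomvuvazadbezomf/ → fomvuvazadbezom.

fomvuvazadbezom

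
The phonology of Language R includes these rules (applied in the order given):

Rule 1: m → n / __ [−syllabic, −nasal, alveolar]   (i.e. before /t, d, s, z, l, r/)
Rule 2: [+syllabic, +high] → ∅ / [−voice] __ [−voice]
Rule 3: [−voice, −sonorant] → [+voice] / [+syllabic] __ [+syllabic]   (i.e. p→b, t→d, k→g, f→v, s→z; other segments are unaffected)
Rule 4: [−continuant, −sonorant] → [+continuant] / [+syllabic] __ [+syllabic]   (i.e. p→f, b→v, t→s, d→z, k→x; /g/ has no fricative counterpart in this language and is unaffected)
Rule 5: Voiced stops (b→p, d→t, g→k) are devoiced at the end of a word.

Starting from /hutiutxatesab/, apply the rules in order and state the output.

htiutxazezap

Rule 1 (nasal place assimilation): no segment meets the environment; /hutiutxatesab/ is unchanged.
Rule 2 (high vowel syncope): /u/ is a high vowel flanked by voiceless consonants /h/ and /t/, so it deletes. /hutiutxatesab/ → htiutxatesab.
Rule 3 (intervocalic voicing): /t/ is a voiceless obstruent between vowels /a/ and /e/, so it voices to [d]. /s/ is a voiceless obstruent between vowels /e/ and /a/, so it voices to [z]. /htiutxatesab/ → htiutxadezab.
Rule 4 (intervocalic spirantization): /d/ is a stop between vowels /a/ and /e/, so it spirantizes to the fricative [z]. /htiutxadezab/ → htiutxazezab.
Rule 5 (final devoicing): /b/ is a voiced stop in word-final position, so it devoices to [p]. /htiutxazezab/ → htiutxazezap.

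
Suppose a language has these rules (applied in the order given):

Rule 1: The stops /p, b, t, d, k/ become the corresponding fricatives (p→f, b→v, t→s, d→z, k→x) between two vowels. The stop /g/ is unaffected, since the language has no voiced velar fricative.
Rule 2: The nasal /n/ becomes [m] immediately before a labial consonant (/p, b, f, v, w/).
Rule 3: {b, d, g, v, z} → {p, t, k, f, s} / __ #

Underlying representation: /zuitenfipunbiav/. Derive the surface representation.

zuisemfifumbiaf

Rule 1 (intervocalic spirantization): /t/ is a stop between vowels /i/ and /e/, so it spirantizes to the fricative [s]. /p/ is a stop between vowels /i/ and /u/, so it spirantizes to the fricative [f]. /zuitenfipunbiav/ → zuisenfifunbiav.
Rule 2 (nasal place assimilation): /n/ precedes the labial consonant /f/, so it assimilates in place to [m]. /n/ precedes the labial consonant /b/, so it assimilates in place to [m]. /zuisenfifunbiav/ → zuisemfifumbiav.
Rule 3 (final devoicing): /v/ is a voiced obstruent in word-final position, so it devoices to [f]. /zuisemfifumbiav/ → zuisemfifumbiaf.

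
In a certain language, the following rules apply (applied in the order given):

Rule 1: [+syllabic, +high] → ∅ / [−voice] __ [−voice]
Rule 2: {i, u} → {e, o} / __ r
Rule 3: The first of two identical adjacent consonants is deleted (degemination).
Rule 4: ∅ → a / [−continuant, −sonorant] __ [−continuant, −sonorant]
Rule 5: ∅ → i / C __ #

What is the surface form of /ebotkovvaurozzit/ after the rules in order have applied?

ebotakovaoroziti

Rule 1 (high vowel syncope): no segment meets the environment; /ebotkovvaurozzit/ is unchanged.
Rule 2 (pre-rhotic lowering): /u/ is a high vowel immediately before /r/, so it lowers to [o]. /ebotkovvaurozzit/ → ebotkovvaorozzit.
Rule 3 (degemination): /vv/ is a geminate; the first /v/ deletes. /zz/ is a geminate; the first /z/ deletes. /ebotkovvaorozzit/ → ebotkovaorozit.
Rule 4 (stop-cluster a-epenthesis): /t/ and /k/ form a stop–stop cluster, so [a] is inserted between them. /ebotkovaorozit/ → ebotakovaorozit.
Rule 5 (final i-epenthesis): the form ends in the consonant /t/, so [i] is inserted word-finally. /ebotakovaorozit/ → ebotakovaoroziti.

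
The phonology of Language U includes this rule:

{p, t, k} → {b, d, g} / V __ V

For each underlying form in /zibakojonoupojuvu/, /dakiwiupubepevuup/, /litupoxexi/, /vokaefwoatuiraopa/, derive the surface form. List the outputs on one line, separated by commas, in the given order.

/zibakojonoupojuvu/: /k/ is a voiceless stop between vowels /a/ and /o/, so it voices to [g]. /p/ is a voiceless stop between vowels /u/ and /o/, so it voices to [b]. → [zibagojonoubojuvu].
/dakiwiupubepevuup/: /k/ is a voiceless stop between vowels /a/ and /i/, so it voices to [g]. /p/ is a voiceless stop between vowels /u/ and /u/, so it voices to [b]. /p/ is a voiceless stop between vowels /e/ and /e/, so it voices to [b]. → [dagiwiububebevuup].
/litupoxexi/: /t/ is a voiceless stop between vowels /i/ and /u/, so it voices to [d]. /p/ is a voiceless stop between vowels /u/ and /o/, so it voices to [b]. → [liduboxexi].
/vokaefwoatuiraopa/: /k/ is a voiceless stop between vowels /o/ and /a/, so it voices to [g]. /t/ is a voiceless stop between vowels /a/ and /u/, so it voices to [d]. /p/ is a voiceless stop between vowels /o/ and /a/, so it voices to [b]. → [vogaefwoaduiraoba].

zibagojonoubojuvu, dagiwiububebevuup, liduboxexi, vogaefwoaduiraoba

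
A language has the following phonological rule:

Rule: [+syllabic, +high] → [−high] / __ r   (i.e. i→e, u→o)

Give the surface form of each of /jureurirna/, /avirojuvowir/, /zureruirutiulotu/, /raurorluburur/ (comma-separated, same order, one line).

/jureurirna/: /u/ is a high vowel immediately before /r/, so it lowers to [o]. /u/ is a high vowel immediately before /r/, so it lowers to [o]. /i/ is a high vowel immediately before /r/, so it lowers to [e]. → [joreorerna].
/avirojuvowir/: /i/ is a high vowel immediately before /r/, so it lowers to [e]. /i/ is a high vowel immediately before /r/, so it lowers to [e]. → [averojuvower].
/zureruirutiulotu/: /u/ is a high vowel immediately before /r/, so it lowers to [o]. /i/ is a high vowel immediately before /r/, so it lowers to [e]. → [zoreruerutiulotu].
/raurorluburur/: /u/ is a high vowel immediately before /r/, so it lowers to [o]. /u/ is a high vowel immediately before /r/, so it lowers to [o]. /u/ is a high vowel immediately before /r/, so it lowers to [o]. → [raororluboror].

joreorerna, averojuvower, zoreruerutiulotu, raororluboror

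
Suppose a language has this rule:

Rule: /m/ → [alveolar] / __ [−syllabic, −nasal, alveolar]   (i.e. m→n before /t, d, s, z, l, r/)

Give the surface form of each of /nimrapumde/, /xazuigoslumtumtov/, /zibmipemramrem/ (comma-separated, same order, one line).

ninrapunde, xazuigosluntuntov, zibmipenranrem

/nimrapumde/: /m/ precedes the alveolar consonant /r/, so it assimilates in place to [n]. /m/ precedes the alveolar consonant /d/, so it assimilates in place to [n]. → [ninrapunde].
/xazuigoslumtumtov/: /m/ precedes the alveolar consonant /t/, so it assimilates in place to [n]. /m/ precedes the alveolar consonant /t/, so it assimilates in place to [n]. → [xazuigosluntuntov].
/zibmipemramrem/: /m/ precedes the alveolar consonant /r/, so it assimilates in place to [n]. /m/ precedes the alveolar consonant /r/, so it assimilates in place to [n]. → [zibmipenranrem].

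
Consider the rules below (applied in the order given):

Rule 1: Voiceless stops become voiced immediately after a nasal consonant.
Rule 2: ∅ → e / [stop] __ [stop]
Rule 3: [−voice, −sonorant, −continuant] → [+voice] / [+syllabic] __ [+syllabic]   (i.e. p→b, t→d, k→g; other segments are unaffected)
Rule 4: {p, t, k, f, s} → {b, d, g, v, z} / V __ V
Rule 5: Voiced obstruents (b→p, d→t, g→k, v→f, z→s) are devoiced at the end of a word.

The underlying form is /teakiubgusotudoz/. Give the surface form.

Rule 1 (post-nasal voicing): no segment meets the environment; /teakiubgusotudoz/ is unchanged.
Rule 2 (stop-cluster e-epenthesis): /b/ and /g/ form a stop–stop cluster, so [e] is inserted between them. /teakiubgusotudoz/ → teakiubegusotudoz.
Rule 3 (intervocalic voicing): /k/ is a voiceless stop between vowels /a/ and /i/, so it voices to [g]. /t/ is a voiceless stop between vowels /o/ and /u/, so it voices to [d]. /teakiubegusotudoz/ → teagiubegusodudoz.
Rule 4 (intervocalic voicing): /s/ is a voiceless obstruent between vowels /u/ and /o/, so it voices to [z]. /teagiubegusodudoz/ → teagiubeguzodudoz.
Rule 5 (final devoicing): /z/ is a voiced obstruent in word-final position, so it devoices to [s]. /teagiubeguzodudoz/ → teagiubeguzodudos.

teagiubeguzodudos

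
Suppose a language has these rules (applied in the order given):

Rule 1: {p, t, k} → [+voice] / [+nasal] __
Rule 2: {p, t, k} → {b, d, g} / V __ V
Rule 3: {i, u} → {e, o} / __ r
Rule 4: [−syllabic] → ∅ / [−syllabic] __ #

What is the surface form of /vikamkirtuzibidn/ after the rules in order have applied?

Rule 1 (post-nasal voicing): /k/ is a voiceless stop immediately after the nasal /m/, so it voices to [g]. /vikamkirtuzibidn/ → vikamgirtuzibidn.
Rule 2 (intervocalic voicing): /k/ is a voiceless stop between vowels /i/ and /a/, so it voices to [g]. /vikamgirtuzibidn/ → vigamgirtuzibidn.
Rule 3 (pre-rhotic lowering): /i/ is a high vowel immediately before /r/, so it lowers to [e]. /vigamgirtuzibidn/ → vigamgertuzibidn.
Rule 4 (final cluster simplification): /n/ is the second consonant of a word-final cluster /dn/, so it deletes. /vigamgertuzibidn/ → vigamgertuzibid.

vigamgertuzibid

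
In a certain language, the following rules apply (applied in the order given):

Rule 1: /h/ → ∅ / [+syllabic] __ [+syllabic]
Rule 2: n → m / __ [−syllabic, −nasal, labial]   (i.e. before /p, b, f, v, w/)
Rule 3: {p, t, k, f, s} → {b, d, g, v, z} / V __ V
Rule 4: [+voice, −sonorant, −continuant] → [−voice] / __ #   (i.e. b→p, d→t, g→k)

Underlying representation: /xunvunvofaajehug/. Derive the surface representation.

Rule 1 (intervocalic h-deletion): /h/ occurs between vowels /e/ and /u/, so it deletes. /xunvunvofaajehug/ → xunvunvofaajeug.
Rule 2 (nasal place assimilation): /n/ precedes the labial consonant /v/, so it assimilates in place to [m]. /n/ precedes the labial consonant /v/, so it assimilates in place to [m]. /xunvunvofaajeug/ → xumvumvofaajeug.
Rule 3 (intervocalic voicing): /f/ is a voiceless obstruent between vowels /o/ and /a/, so it voices to [v]. /xumvumvofaajeug/ → xumvumvovaajeug.
Rule 4 (final devoicing): /g/ is a voiced stop in word-final position, so it devoices to [k]. /xumvumvovaajeug/ → xumvumvovaajeuk.

xumvumvovaajeuk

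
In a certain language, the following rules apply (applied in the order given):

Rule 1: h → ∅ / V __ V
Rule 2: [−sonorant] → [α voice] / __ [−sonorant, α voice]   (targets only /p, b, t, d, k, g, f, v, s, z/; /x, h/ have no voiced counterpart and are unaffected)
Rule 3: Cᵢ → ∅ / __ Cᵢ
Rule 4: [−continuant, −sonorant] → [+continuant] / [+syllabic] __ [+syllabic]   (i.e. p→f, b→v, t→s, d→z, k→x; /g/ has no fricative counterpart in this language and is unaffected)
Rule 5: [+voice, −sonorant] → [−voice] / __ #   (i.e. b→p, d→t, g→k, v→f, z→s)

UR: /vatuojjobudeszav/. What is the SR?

Rule 1 (intervocalic h-deletion): no segment meets the environment; /vatuojjobudeszav/ is unchanged.
Rule 2 (regressive voicing assimilation): /s/ precedes the voiced obstruent /z/, so it voices to [z] by assimilation. /vatuojjobudeszav/ → vatuojjobudezzav.
Rule 3 (degemination): /jj/ is a geminate; the first /j/ deletes. /zz/ is a geminate; the first /z/ deletes. /vatuojjobudezzav/ → vatuojobudezav.
Rule 4 (intervocalic spirantization): /t/ is a stop between vowels /a/ and /u/, so it spirantizes to the fricative [s]. /b/ is a stop between vowels /o/ and /u/, so it spirantizes to the fricative [v]. /d/ is a stop between vowels /u/ and /e/, so it spirantizes to the fricative [z]. /vatuojobudezav/ → vasuojovuzezav.
Rule 5 (final devoicing): /v/ is a voiced obstruent in word-final position, so it devoices to [f]. /vasuojovuzezav/ → vasuojovuzezaf.

vasuojovuzezaf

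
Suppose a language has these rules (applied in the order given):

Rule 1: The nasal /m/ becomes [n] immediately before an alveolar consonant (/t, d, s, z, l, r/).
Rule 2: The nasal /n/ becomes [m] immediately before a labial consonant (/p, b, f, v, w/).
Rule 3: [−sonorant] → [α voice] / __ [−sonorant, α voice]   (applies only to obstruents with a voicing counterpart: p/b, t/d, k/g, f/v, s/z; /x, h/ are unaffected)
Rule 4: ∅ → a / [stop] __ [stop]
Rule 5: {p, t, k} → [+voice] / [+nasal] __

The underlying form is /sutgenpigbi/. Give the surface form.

sudagembigabi

Rule 1 (nasal place assimilation): no segment meets the environment; /sutgenpigbi/ is unchanged.
Rule 2 (nasal place assimilation): /n/ precedes the labial consonant /p/, so it assimilates in place to [m]. /sutgenpigbi/ → sutgempigbi.
Rule 3 (regressive voicing assimilation): /t/ precedes the voiced obstruent /g/, so it voices to [d] by assimilation. /sutgempigbi/ → sudgempigbi.
Rule 4 (stop-cluster a-epenthesis): /d/ and /g/ form a stop–stop cluster, so [a] is inserted between them. /g/ and /b/ form a stop–stop cluster, so [a] is inserted between them. /sudgempigbi/ → sudagempigabi.
Rule 5 (post-nasal voicing): /p/ is a voiceless stop immediately after the nasal /m/, so it voices to [b]. /sudagempigabi/ → sudagembigabi.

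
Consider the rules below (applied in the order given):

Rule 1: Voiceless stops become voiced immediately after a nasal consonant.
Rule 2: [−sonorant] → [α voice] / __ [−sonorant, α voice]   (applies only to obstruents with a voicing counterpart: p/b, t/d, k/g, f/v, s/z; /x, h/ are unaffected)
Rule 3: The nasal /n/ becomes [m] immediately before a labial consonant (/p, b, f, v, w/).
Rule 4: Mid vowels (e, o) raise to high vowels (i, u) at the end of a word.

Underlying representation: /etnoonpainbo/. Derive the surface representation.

etnoombaimbu

Rule 1 (post-nasal voicing): /p/ is a voiceless stop immediately after the nasal /n/, so it voices to [b]. /etnoonpainbo/ → etnoonbainbo.
Rule 2 (regressive voicing assimilation): no segment meets the environment; /etnoonbainbo/ is unchanged.
Rule 3 (nasal place assimilation): /n/ precedes the labial consonant /b/, so it assimilates in place to [m]. /n/ precedes the labial consonant /b/, so it assimilates in place to [m]. /etnoonbainbo/ → etnoombaimbo.
Rule 4 (final vowel raising): /o/ is a mid vowel in word-final position, so it raises to [u]. /etnoombaimbo/ → etnoombaimbu.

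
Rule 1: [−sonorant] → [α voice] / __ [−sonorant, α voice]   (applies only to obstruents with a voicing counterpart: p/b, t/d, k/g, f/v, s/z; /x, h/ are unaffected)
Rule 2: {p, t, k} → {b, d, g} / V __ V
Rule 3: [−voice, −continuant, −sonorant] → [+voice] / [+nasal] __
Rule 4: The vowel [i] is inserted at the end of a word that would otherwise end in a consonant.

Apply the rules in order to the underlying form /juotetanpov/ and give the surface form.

juodedanbovi

Rule 1 (regressive voicing assimilation): no segment meets the environment; /juotetanpov/ is unchanged.
Rule 2 (intervocalic voicing): /t/ is a voiceless stop between vowels /o/ and /e/, so it voices to [d]. /t/ is a voiceless stop between vowels /e/ and /a/, so it voices to [d]. /juotetanpov/ → juodedanpov.
Rule 3 (post-nasal voicing): /p/ is a voiceless stop immediately after the nasal /n/, so it voices to [b]. /juodedanpov/ → juodedanbov.
Rule 4 (final i-epenthesis): the form ends in the consonant /v/, so [i] is inserted word-finally. /juodedanbov/ → juodedanbovi.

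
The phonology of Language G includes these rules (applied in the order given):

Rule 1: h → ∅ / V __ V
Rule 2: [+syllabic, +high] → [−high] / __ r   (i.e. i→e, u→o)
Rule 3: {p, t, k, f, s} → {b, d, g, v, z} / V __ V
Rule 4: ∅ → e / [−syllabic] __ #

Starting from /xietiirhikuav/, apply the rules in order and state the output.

Rule 1 (intervocalic h-deletion): no segment meets the environment; /xietiirhikuav/ is unchanged.
Rule 2 (pre-rhotic lowering): /i/ is a high vowel immediately before /r/, so it lowers to [e]. /xietiirhikuav/ → xietierhikuav.
Rule 3 (intervocalic voicing): /t/ is a voiceless obstruent between vowels /e/ and /i/, so it voices to [d]. /k/ is a voiceless obstruent between vowels /i/ and /u/, so it voices to [g]. /xietierhikuav/ → xiedierhiguav.
Rule 4 (final e-epenthesis): the form ends in the consonant /v/, so [e] is inserted word-finally. /xiedierhiguav/ → xiedierhiguave.

xiedierhiguave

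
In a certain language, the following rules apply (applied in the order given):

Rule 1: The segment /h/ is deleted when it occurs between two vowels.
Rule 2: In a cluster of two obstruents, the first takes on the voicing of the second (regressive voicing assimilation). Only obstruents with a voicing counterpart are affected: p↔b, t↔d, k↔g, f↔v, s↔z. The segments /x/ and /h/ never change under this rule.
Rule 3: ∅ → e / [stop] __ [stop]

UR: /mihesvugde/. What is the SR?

Rule 1 (intervocalic h-deletion): /h/ occurs between vowels /i/ and /e/, so it deletes. /mihesvugde/ → miesvugde.
Rule 2 (regressive voicing assimilation): /s/ precedes the voiced obstruent /v/, so it voices to [z] by assimilation. /miesvugde/ → miezvugde.
Rule 3 (stop-cluster e-epenthesis): /g/ and /d/ form a stop–stop cluster, so [e] is inserted between them. /miezvugde/ → miezvugede.

miezvugede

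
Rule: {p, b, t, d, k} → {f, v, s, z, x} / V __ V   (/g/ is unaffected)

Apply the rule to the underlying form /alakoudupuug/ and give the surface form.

alaxouzufuug

/k/ is a stop between vowels /a/ and /o/, so it spirantizes to the fricative [x].
/d/ is a stop between vowels /u/ and /u/, so it spirantizes to the fricative [z].
/p/ is a stop between vowels /u/ and /u/, so it spirantizes to the fricative [f].
Surface form: [alaxouzufuug].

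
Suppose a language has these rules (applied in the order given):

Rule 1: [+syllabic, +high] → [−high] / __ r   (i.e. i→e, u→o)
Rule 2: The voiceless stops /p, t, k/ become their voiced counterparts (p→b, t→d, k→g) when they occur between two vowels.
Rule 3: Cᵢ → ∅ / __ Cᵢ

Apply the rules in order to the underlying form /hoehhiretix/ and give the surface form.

hoeheredix

Rule 1 (pre-rhotic lowering): /i/ is a high vowel immediately before /r/, so it lowers to [e]. /hoehhiretix/ → hoehheretix.
Rule 2 (intervocalic voicing): /t/ is a voiceless stop between vowels /e/ and /i/, so it voices to [d]. /hoehheretix/ → hoehheredix.
Rule 3 (degemination): /hh/ is a geminate; the first /h/ deletes. /hoehheredix/ → hoeheredix.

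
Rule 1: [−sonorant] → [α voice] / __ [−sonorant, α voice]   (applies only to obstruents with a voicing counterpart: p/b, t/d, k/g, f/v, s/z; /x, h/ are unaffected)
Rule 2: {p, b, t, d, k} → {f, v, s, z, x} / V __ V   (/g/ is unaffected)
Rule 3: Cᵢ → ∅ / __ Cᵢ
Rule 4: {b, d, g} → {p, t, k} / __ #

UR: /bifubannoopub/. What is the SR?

Rule 1 (regressive voicing assimilation): no segment meets the environment; /bifubannoopub/ is unchanged.
Rule 2 (intervocalic spirantization): /b/ is a stop between vowels /u/ and /a/, so it spirantizes to the fricative [v]. /p/ is a stop between vowels /o/ and /u/, so it spirantizes to the fricative [f]. /bifubannoopub/ → bifuvannoofub.
Rule 3 (degemination): /nn/ is a geminate; the first /n/ deletes. /bifuvannoofub/ → bifuvanoofub.
Rule 4 (final devoicing): /b/ is a voiced stop in word-final position, so it devoices to [p]. /bifuvanoofub/ → bifuvanoofup.

bifuvanoofup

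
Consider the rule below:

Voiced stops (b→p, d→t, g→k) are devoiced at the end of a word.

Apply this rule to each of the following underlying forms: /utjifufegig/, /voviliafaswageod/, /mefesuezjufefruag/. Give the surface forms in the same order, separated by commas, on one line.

utjifufegik, voviliafaswageot, mefesuezjufefruak

/utjifufegig/: /g/ is a voiced stop in word-final position, so it devoices to [k]. → [utjifufegik].
/voviliafaswageod/: /d/ is a voiced stop in word-final position, so it devoices to [t]. → [voviliafaswageot].
/mefesuezjufefruag/: /g/ is a voiced stop in word-final position, so it devoices to [k]. → [mefesuezjufefruak].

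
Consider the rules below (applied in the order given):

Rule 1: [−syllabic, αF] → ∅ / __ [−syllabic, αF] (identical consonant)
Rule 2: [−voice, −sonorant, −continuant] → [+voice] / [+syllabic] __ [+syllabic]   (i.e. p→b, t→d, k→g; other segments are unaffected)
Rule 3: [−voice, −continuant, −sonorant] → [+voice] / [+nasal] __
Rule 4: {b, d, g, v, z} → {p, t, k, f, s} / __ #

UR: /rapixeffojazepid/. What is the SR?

rabixefojazebit

Rule 1 (degemination): /ff/ is a geminate; the first /f/ deletes. /rapixeffojazepid/ → rapixefojazepid.
Rule 2 (intervocalic voicing): /p/ is a voiceless stop between vowels /a/ and /i/, so it voices to [b]. /p/ is a voiceless stop between vowels /e/ and /i/, so it voices to [b]. /rapixefojazepid/ → rabixefojazebid.
Rule 3 (post-nasal voicing): no segment meets the environment; /rabixefojazebid/ is unchanged.
Rule 4 (final devoicing): /d/ is a voiced obstruent in word-final position, so it devoices to [t]. /rabixefojazebid/ → rabixefojazebit.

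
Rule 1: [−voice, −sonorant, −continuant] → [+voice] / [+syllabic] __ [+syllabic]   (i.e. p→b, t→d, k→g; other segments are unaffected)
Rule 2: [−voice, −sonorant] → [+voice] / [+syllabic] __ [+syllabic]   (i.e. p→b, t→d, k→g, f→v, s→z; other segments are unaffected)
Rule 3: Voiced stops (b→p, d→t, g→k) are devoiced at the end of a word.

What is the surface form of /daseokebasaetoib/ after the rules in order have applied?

Rule 1 (intervocalic voicing): /k/ is a voiceless stop between vowels /o/ and /e/, so it voices to [g]. /t/ is a voiceless stop between vowels /e/ and /o/, so it voices to [d]. /daseokebasaetoib/ → daseogebasaedoib.
Rule 2 (intervocalic voicing): /s/ is a voiceless obstruent between vowels /a/ and /e/, so it voices to [z]. /s/ is a voiceless obstruent between vowels /a/ and /a/, so it voices to [z]. /daseogebasaedoib/ → dazeogebazaedoib.
Rule 3 (final devoicing): /b/ is a voiced stop in word-final position, so it devoices to [p]. /dazeogebazaedoib/ → dazeogebazaedoip.

dazeogebazaedoip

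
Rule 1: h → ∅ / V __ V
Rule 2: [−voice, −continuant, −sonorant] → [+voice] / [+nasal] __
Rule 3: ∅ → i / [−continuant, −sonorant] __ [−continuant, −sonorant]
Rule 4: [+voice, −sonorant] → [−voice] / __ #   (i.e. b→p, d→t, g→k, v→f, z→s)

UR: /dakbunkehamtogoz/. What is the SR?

Rule 1 (intervocalic h-deletion): /h/ occurs between vowels /e/ and /a/, so it deletes. /dakbunkehamtogoz/ → dakbunkeamtogoz.
Rule 2 (post-nasal voicing): /k/ is a voiceless stop immediately after the nasal /n/, so it voices to [g]. /t/ is a voiceless stop immediately after the nasal /m/, so it voices to [d]. /dakbunkeamtogoz/ → dakbungeamdogoz.
Rule 3 (stop-cluster i-epenthesis): /k/ and /b/ form a stop–stop cluster, so [i] is inserted between them. /dakbungeamdogoz/ → dakibungeamdogoz.
Rule 4 (final devoicing): /z/ is a voiced obstruent in word-final position, so it devoices to [s]. /dakibungeamdogoz/ → dakibungeamdogos.

dakibungeamdogos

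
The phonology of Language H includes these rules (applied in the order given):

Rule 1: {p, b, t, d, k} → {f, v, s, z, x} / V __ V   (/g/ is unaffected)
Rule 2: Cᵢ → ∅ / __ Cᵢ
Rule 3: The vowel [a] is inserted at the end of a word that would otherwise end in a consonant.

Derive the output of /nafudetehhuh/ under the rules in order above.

nafuzesehuha

Rule 1 (intervocalic spirantization): /d/ is a stop between vowels /u/ and /e/, so it spirantizes to the fricative [z]. /t/ is a stop between vowels /e/ and /e/, so it spirantizes to the fricative [s]. /nafudetehhuh/ → nafuzesehhuh.
Rule 2 (degemination): /hh/ is a geminate; the first /h/ deletes. /nafuzesehhuh/ → nafuzesehuh.
Rule 3 (final a-epenthesis): the form ends in the consonant /h/, so [a] is inserted word-finally. /nafuzesehuh/ → nafuzesehuha.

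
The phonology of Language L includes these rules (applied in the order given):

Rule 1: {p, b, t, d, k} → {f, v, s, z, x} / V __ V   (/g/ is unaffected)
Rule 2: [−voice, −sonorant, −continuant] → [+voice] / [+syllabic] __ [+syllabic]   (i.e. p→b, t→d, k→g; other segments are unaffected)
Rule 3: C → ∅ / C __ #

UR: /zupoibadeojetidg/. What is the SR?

Rule 1 (intervocalic spirantization): /p/ is a stop between vowels /u/ and /o/, so it spirantizes to the fricative [f]. /b/ is a stop between vowels /i/ and /a/, so it spirantizes to the fricative [v]. /d/ is a stop between vowels /a/ and /e/, so it spirantizes to the fricative [z]. /t/ is a stop between vowels /e/ and /i/, so it spirantizes to the fricative [s]. /zupoibadeojetidg/ → zufoivazeojesidg.
Rule 2 (intervocalic voicing): no segment meets the environment; /zufoivazeojesidg/ is unchanged.
Rule 3 (final cluster simplification): /g/ is the second consonant of a word-final cluster /dg/, so it deletes. /zufoivazeojesidg/ → zufoivazeojesid.

zufoivazeojesid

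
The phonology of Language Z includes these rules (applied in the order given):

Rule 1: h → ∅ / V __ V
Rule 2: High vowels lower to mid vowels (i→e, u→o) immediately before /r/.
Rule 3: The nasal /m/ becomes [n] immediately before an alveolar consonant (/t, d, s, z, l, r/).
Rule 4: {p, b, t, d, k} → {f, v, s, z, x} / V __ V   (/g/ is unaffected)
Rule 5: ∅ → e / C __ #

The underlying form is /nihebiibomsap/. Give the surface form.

Rule 1 (intervocalic h-deletion): /h/ occurs between vowels /i/ and /e/, so it deletes. /nihebiibomsap/ → niebiibomsap.
Rule 2 (pre-rhotic lowering): no segment meets the environment; /niebiibomsap/ is unchanged.
Rule 3 (nasal place assimilation): /m/ precedes the alveolar consonant /s/, so it assimilates in place to [n]. /niebiibomsap/ → niebiibonsap.
Rule 4 (intervocalic spirantization): /b/ is a stop between vowels /e/ and /i/, so it spirantizes to the fricative [v]. /b/ is a stop between vowels /i/ and /o/, so it spirantizes to the fricative [v]. /niebiibonsap/ → nieviivonsap.
Rule 5 (final e-epenthesis): the form ends in the consonant /p/, so [e] is inserted word-finally. /nieviivonsap/ → nieviivonsape.

nieviivonsape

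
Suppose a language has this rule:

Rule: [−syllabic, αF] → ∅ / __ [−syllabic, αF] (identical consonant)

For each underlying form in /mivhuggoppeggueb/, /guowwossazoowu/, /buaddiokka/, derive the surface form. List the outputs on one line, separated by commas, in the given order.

mivhugopegueb, guowosazoowu, buadioka

/mivhuggoppeggueb/: /gg/ is a geminate; the first /g/ deletes. /pp/ is a geminate; the first /p/ deletes. /gg/ is a geminate; the first /g/ deletes. → [mivhugopegueb].
/guowwossazoowu/: /ww/ is a geminate; the first /w/ deletes. /ss/ is a geminate; the first /s/ deletes. → [guowosazoowu].
/buaddiokka/: /dd/ is a geminate; the first /d/ deletes. /kk/ is a geminate; the first /k/ deletes. → [buadioka].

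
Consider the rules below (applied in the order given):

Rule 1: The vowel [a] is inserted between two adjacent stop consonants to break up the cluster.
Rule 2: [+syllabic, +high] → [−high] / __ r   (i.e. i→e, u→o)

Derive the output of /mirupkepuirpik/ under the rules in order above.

merupakepuerpik

Rule 1 (stop-cluster a-epenthesis): /p/ and /k/ form a stop–stop cluster, so [a] is inserted between them. /mirupkepuirpik/ → mirupakepuirpik.
Rule 2 (pre-rhotic lowering): /i/ is a high vowel immediately before /r/, so it lowers to [e]. /i/ is a high vowel immediately before /r/, so it lowers to [e]. /mirupakepuirpik/ → merupakepuerpik.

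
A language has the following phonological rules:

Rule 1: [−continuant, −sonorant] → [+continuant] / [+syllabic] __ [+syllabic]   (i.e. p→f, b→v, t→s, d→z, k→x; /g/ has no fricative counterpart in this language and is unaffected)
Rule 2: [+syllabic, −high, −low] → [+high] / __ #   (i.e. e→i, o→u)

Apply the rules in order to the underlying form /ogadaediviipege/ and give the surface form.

Rule 1 (intervocalic spirantization): /d/ is a stop between vowels /a/ and /a/, so it spirantizes to the fricative [z]. /d/ is a stop between vowels /e/ and /i/, so it spirantizes to the fricative [z]. /p/ is a stop between vowels /i/ and /e/, so it spirantizes to the fricative [f]. /ogadaediviipege/ → ogazaeziviifege.
Rule 2 (final vowel raising): /e/ is a mid vowel in word-final position, so it raises to [i]. /ogazaeziviifege/ → ogazaeziviifegi.

ogazaeziviifegi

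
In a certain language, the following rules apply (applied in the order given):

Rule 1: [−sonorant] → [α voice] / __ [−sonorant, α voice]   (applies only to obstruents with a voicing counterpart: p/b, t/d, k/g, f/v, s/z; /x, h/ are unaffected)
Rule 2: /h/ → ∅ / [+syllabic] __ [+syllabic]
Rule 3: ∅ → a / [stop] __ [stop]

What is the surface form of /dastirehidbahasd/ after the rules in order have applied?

dastireidabaazd

Rule 1 (regressive voicing assimilation): /s/ precedes the voiced obstruent /d/, so it voices to [z] by assimilation. /dastirehidbahasd/ → dastirehidbahazd.
Rule 2 (intervocalic h-deletion): /h/ occurs between vowels /e/ and /i/, so it deletes. /h/ occurs between vowels /a/ and /a/, so it deletes. /dastirehidbahazd/ → dastireidbaazd.
Rule 3 (stop-cluster a-epenthesis): /d/ and /b/ form a stop–stop cluster, so [a] is inserted between them. /dastireidbaazd/ → dastireidabaazd.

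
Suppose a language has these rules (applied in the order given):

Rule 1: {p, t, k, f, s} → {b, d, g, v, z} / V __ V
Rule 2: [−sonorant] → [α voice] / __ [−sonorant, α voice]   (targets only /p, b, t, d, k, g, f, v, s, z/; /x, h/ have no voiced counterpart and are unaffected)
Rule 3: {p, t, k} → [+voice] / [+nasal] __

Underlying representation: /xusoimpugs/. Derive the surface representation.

Rule 1 (intervocalic voicing): /s/ is a voiceless obstruent between vowels /u/ and /o/, so it voices to [z]. /xusoimpugs/ → xuzoimpugs.
Rule 2 (regressive voicing assimilation): /g/ precedes the voiceless obstruent /s/, so it devoices to [k] by assimilation. /xuzoimpugs/ → xuzoimpuks.
Rule 3 (post-nasal voicing): /p/ is a voiceless stop immediately after the nasal /m/, so it voices to [b]. /xuzoimpuks/ → xuzoimbuks.

xuzoimbuks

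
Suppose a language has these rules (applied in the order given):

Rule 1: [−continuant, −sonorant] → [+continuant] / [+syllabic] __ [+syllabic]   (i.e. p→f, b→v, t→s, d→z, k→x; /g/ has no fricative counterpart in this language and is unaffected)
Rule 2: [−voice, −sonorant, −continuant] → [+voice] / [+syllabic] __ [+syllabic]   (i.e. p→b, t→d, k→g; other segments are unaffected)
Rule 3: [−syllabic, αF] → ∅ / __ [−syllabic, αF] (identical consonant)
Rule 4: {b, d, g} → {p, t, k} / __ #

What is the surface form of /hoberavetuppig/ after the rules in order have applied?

hoveravesupik

Rule 1 (intervocalic spirantization): /b/ is a stop between vowels /o/ and /e/, so it spirantizes to the fricative [v]. /t/ is a stop between vowels /e/ and /u/, so it spirantizes to the fricative [s]. /hoberavetuppig/ → hoveravesuppig.
Rule 2 (intervocalic voicing): no segment meets the environment; /hoveravesuppig/ is unchanged.
Rule 3 (degemination): /pp/ is a geminate; the first /p/ deletes. /hoveravesuppig/ → hoveravesupig.
Rule 4 (final devoicing): /g/ is a voiced stop in word-final position, so it devoices to [k]. /hoveravesupig/ → hoveravesupik.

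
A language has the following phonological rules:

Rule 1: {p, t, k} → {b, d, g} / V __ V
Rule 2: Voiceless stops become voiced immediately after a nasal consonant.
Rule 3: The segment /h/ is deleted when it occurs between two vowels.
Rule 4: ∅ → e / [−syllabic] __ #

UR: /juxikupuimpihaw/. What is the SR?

juxigubuimbiawe

Rule 1 (intervocalic voicing): /k/ is a voiceless stop between vowels /i/ and /u/, so it voices to [g]. /p/ is a voiceless stop between vowels /u/ and /u/, so it voices to [b]. /juxikupuimpihaw/ → juxigubuimpihaw.
Rule 2 (post-nasal voicing): /p/ is a voiceless stop immediately after the nasal /m/, so it voices to [b]. /juxigubuimpihaw/ → juxigubuimbihaw.
Rule 3 (intervocalic h-deletion): /h/ occurs between vowels /i/ and /a/, so it deletes. /juxigubuimbihaw/ → juxigubuimbiaw.
Rule 4 (final e-epenthesis): the form ends in the consonant /w/, so [e] is inserted word-finally. /juxigubuimbiaw/ → juxigubuimbiawe.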